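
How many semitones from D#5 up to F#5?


Absolute semitone position = octave×12 + chromatic position
D#5: 5×12 + 3 = 63
F#5: 5×12 + 6 = 66
Difference = 66 - 63 = 3
= 3 semitones


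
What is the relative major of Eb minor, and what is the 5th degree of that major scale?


Step by step:
The relative major shares the key signature and is a minor 3rd above the minor tonic
A minor 3rd above Eb is Gb
→ relative major of Eb minor is Gb major
Gb major scale: Gb Ab Bb Cb Db Eb F
= Gb major; 5th degree = Db


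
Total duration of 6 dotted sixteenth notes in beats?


Working:
Base sixteenth note = 1/4 beats
Dot 1 adds half the previous value: +1/8
One dotted sixteenth = 1/4 + 1/8 = 3/8
6 of them = 6 × 3/8 = 9/4
= 9/4 beats


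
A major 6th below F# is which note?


Reasoning:
A 6th spans 6 letter names, so from F we land on A
A major 6th = 9 semitones below F#
Spell A at that pitch: A
= A


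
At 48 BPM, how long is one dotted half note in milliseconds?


One quarter-note beat = 60000 / BPM = 60000 / 48 ms
Dotted half note = 3 × quarter note
Duration = 3 × 60000 / 48 = 180000 / 48
= 3750.0 ms


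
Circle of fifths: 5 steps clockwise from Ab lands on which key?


Each clockwise step on the circle of fifths moves up a perfect 5th
From Ab: Ab → Eb → Bb → F → C → G
= G


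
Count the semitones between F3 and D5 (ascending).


Working:
Absolute semitone position = octave×12 + chromatic position
F3: 3×12 + 5 = 41
D5: 5×12 + 2 = 62
Difference = 62 - 41 = 21
= 21 semitones


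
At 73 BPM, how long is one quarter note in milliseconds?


Reasoning:
One quarter-note beat = 60000 / BPM = 60000 / 73 ms
Duration = 60000 / 73
= 821.9 ms


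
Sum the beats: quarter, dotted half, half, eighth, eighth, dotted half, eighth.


Let's work it out.
Beat values:
  quarter = 1 beat
  dotted half = 3 beats
  half = 2 beats
  eighth = 0.5 beats
  eighth = 0.5 beats
  dotted half = 3 beats
  eighth = 0.5 beats
Sum = 1 + 3 + 2 + 0.5 + 0.5 + 3 + 0.5
= 10.5 beats


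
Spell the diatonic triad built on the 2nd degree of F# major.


Solution.
F# major scale: F# G# A# B C# D# E#
Diatonic triad on degree 2 stacks scale notes 2, 4, 6: G# B D#
G#→B = 3 semitones; G#→D# = 7 semitones → minor triad
= G# B D# (minor)


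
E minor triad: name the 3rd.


Minor triad = root + minor 3rd (3 semitones) + perfect 5th (7 semitones)
A triad on E stacks thirds, so the chord tones use letter names E-G-B
Root: E
Minor 3rd above E: G
Perfect 5th above E: B
The 3rd = G


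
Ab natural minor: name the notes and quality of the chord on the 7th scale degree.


Working:
Ab natural minor scale: Ab Bb Cb Db Eb Fb Gb
Diatonic triad on degree 7 stacks scale notes 7, 2, 4: Gb Bb Db
Gb→Bb = 4 semitones; Gb→Db = 7 semitones → major triad
= Gb Bb Db (major)


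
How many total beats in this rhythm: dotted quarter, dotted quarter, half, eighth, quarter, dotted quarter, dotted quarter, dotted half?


Working:
Beat values:
  dotted quarter = 1.5 beats
  dotted quarter = 1.5 beats
  half = 2 beats
  eighth = 0.5 beats
  quarter = 1 beat
  dotted quarter = 1.5 beats
  dotted quarter = 1.5 beats
  dotted half = 3 beats
Sum = 1.5 + 1.5 + 2 + 0.5 + 1 + 1.5 + 1.5 + 3
= 12.5 beats


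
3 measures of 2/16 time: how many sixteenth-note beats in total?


Working:
Time signature 2/16: the bottom number 16 means the sixteenth note gets one count
The top number 2 means 2 sixteenth-note beats per measure
Total = 2 × 3 measures
= 6 sixteenth-note beats


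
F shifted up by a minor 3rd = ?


minor 3rd: 3 letter names, 3 semitones
Letter: F + 2 → A
Pitch: F + 3 semitones, spelled as an A → Ab
= Ab


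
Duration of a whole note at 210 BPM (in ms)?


Solution.
One quarter-note beat = 60000 / BPM = 60000 / 210 ms
Whole note = 4 × quarter note
Duration = 4 × 60000 / 210 = 240000 / 210
= 1142.9 ms


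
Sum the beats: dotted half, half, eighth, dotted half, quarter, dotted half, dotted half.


Step by step:
Beat values:
  dotted half = 3 beats
  half = 2 beats
  eighth = 0.5 beats
  dotted half = 3 beats
  quarter = 1 beat
  dotted half = 3 beats
  dotted half = 3 beats
Sum = 3 + 2 + 0.5 + 3 + 1 + 3 + 3
= 15.5 beats


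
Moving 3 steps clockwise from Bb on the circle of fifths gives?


Let's work it out.
Each clockwise step on the circle of fifths moves up a perfect 5th
From Bb: Bb → F → C → G
= G


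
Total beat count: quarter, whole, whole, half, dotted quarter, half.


Beat values:
  quarter = 1 beat
  whole = 4 beats
  whole = 4 beats
  half = 2 beats
  dotted quarter = 1.5 beats
  half = 2 beats
Sum = 1 + 4 + 4 + 2 + 1.5 + 2
= 14.5 beats


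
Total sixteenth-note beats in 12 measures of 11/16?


Working:
Time signature 11/16: the bottom number 16 means the sixteenth note gets one count
The top number 11 means 11 sixteenth-note beats per measure
Total = 11 × 12 measures
= 132 sixteenth-note beats


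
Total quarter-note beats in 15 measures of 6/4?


Time signature 6/4: the bottom number 4 means the quarter note gets one count
The top number 6 means 6 quarter-note beats per measure
Total = 6 × 15 measures
= 90 quarter-note beats


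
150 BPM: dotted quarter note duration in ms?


Solution.
One quarter-note beat = 60000 / BPM = 60000 / 150 ms
Dotted quarter note = 3/2 × quarter note
Duration = 3/2 × 60000 / 150 = 90000 / 150
= 600.0 ms


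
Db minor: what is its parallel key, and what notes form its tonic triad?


Let's work it out.
Parallel keys share the same tonic but differ in mode
Db minor → parallel is Db major
Tonic triad of Db major = Db F Ab
= Db major; triad = Db F Ab


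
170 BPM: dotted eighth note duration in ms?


Reasoning:
One quarter-note beat = 60000 / BPM = 60000 / 170 ms
Dotted eighth note = 3/4 × quarter note
Duration = 3/4 × 60000 / 170 = 45000 / 170
= 264.7 ms


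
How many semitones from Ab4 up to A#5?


Reasoning:
Absolute semitone position = octave×12 + chromatic position
Ab4: 4×12 + 8 = 56
A#5: 5×12 + 10 = 70
Difference = 70 - 56 = 14
= 14 semitones


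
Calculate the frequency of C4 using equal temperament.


Solution.
f = 440 × 2^(n/12) where n = semitones from A4
C4: -9 semitones from A4
f = 440 × 2^(-9/12)
f = 261.63 Hz


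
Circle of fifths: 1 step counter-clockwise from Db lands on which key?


Working:
Each counter-clockwise step moves down a perfect 5th (= up a perfect 4th)
From Db: Db → F#/Gb
= F#/Gb


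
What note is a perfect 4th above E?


A 4th spans 4 letter names, so from E we land on A
A perfect 4th = 5 semitones above E
Spell A at that pitch: A
= A


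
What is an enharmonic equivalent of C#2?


Step by step:
Enharmonic notes sound the same pitch but are spelled with different letter names
C# and Db name the same pitch class
= Db2


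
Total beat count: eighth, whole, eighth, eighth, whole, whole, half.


Step by step:
Beat values:
  eighth = 0.5 beats
  whole = 4 beats
  eighth = 0.5 beats
  eighth = 0.5 beats
  whole = 4 beats
  whole = 4 beats
  half = 2 beats
Sum = 0.5 + 4 + 0.5 + 0.5 + 4 + 4 + 2
= 15.5 beats


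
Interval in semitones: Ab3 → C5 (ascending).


Absolute semitone position = octave×12 + chromatic position
Ab3: 3×12 + 8 = 44
C5: 5×12 + 0 = 60
Difference = 60 - 44 = 16
= 16 semitones


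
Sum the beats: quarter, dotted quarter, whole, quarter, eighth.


Let's work it out.
Beat values:
  quarter = 1 beat
  dotted quarter = 1.5 beats
  whole = 4 beats
  quarter = 1 beat
  eighth = 0.5 beats
Sum = 1 + 1.5 + 4 + 1 + 0.5
= 8 beats


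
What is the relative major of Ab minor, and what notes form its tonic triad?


The relative major shares the key signature and is a minor 3rd above the minor tonic
A minor 3rd above Ab is Cb
→ relative major of Ab minor is Cb major
Tonic triad of Cb major = root + major 3rd + perfect 5th = Cb Eb Gb
= Cb major; triad = Cb Eb Gb


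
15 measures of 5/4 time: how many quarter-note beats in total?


Time signature 5/4: the bottom number 4 means the quarter note gets one count
The top number 5 means 5 quarter-note beats per measure
Total = 5 × 15 measures
= 75 quarter-note beats


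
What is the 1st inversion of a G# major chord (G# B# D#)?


Step by step:
Root position: G# B# D#
1st inversion: move root up an octave
Bass note: B#
Notes (bottom to top) = B# D# G#


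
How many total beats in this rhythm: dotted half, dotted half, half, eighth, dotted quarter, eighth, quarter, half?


Let's work it out.
Beat values:
  dotted half = 3 beats
  dotted half = 3 beats
  half = 2 beats
  eighth = 0.5 beats
  dotted quarter = 1.5 beats
  eighth = 0.5 beats
  quarter = 1 beat
  half = 2 beats
Sum = 3 + 3 + 2 + 0.5 + 1.5 + 0.5 + 1 + 2
= 13.5 beats


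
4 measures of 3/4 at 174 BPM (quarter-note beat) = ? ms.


Reasoning:
Quarter-note beat duration = 60000 / 174 ms
Beats per measure (3/4) = 3
One measure = 3 × 60000 / 174 = 180000 / 174 ms
4 measures = 4 × 180000 / 174 = 720000 / 174
= 4137.9 ms


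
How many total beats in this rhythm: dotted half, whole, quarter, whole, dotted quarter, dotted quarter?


Beat values:
  dotted half = 3 beats
  whole = 4 beats
  quarter = 1 beat
  whole = 4 beats
  dotted quarter = 1.5 beats
  dotted quarter = 1.5 beats
Sum = 3 + 4 + 1 + 4 + 1.5 + 1.5
= 15 beats


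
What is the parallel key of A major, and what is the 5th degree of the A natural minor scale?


Parallel keys share the same tonic but differ in mode
A major → parallel is A minor
A natural minor scale: A B C D E F G
= A minor; 5th degree = E


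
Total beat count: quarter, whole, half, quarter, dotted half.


Solution.
Beat values:
  quarter = 1 beat
  whole = 4 beats
  half = 2 beats
  quarter = 1 beat
  dotted half = 3 beats
Sum = 1 + 4 + 2 + 1 + 3
= 11 beats


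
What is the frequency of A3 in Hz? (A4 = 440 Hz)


f = 440 × 2^(n/12) where n = semitones from A4
A3: -12 semitones from A4
f = 440 × 2^(-12/12)
f = 220.00 Hz


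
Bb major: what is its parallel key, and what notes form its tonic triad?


Parallel keys share the same tonic but differ in mode
Bb major → parallel is Bb minor
Tonic triad of Bb minor = Bb Db F
= Bb minor; triad = Bb Db F


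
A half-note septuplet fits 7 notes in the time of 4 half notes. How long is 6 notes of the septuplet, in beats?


Solution.
Septuplet: 7 notes occupy the space of 4 half notes
Space = 4 × 2 = 8 beats
Each septuplet note = 8 / 7 = 8/7 beats
6 notes = 6 × 8/7 = 48/7
= 48/7 beats


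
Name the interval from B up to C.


Working:
Letter names: B → C spans 2 letter names → a 2nd
Semitones: B → C = 1 half-step
A 2nd of 1 semitone is a minor 2nd
= minor 2nd


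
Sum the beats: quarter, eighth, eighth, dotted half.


Let's work it out.
Beat values:
  quarter = 1 beat
  eighth = 0.5 beats
  eighth = 0.5 beats
  dotted half = 3 beats
Sum = 1 + 0.5 + 0.5 + 3
= 5 beats


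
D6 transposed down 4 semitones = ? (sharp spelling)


Let's work it out.
D6: chromatic position 2 in octave 6 → absolute = 6×12 + 2 = 74
Transpose down 4: 74 - 4 = 70
70 = 5×12 + 10 → A# in octave 5
Result = A#5


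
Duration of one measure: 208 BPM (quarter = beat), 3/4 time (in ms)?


Solution.
Quarter-note beat duration = 60000 / 208 ms
Beats per measure (3/4) = 3
One measure = 3 × 60000 / 208 = 180000 / 208 ms
= 865.4 ms


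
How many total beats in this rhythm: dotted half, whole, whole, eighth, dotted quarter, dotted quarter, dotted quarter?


Solution.
Beat values:
  dotted half = 3 beats
  whole = 4 beats
  whole = 4 beats
  eighth = 0.5 beats
  dotted quarter = 1.5 beats
  dotted quarter = 1.5 beats
  dotted quarter = 1.5 beats
Sum = 3 + 4 + 4 + 0.5 + 1.5 + 1.5 + 1.5
= 16 beats


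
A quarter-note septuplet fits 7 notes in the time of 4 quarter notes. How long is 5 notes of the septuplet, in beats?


Step by step:
Septuplet: 7 notes occupy the space of 4 quarter notes
Space = 4 × 1 = 4 beats
Each septuplet note = 4 / 7 = 4/7 beats
5 notes = 5 × 4/7 = 20/7
= 20/7 beats


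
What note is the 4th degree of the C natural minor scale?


Solution.
Natural minor scale pattern: W-H-W-W-H-W-W (2-1-2-2-1-2-2 semitones)
Starting from C:
  C + 2 semitones → D
  D + 1 semitone → Eb
  Eb + 2 semitones → F
  F + 2 semitones → G
  G + 1 semitone → Ab
  Ab + 2 semitones → Bb
  Bb + 2 semitones → C
Scale: C D Eb F G Ab Bb
Degree 4 = F


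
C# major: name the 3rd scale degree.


Major scale pattern: W-W-H-W-W-W-H (2-2-1-2-2-2-1 semitones)
Starting from C#:
  C# + 2 semitones → D#
  D# + 2 semitones → E#
  E# + 1 semitone → F#
  F# + 2 semitones → G#
  G# + 2 semitones → A#
  A# + 2 semitones → B#
  B# + 1 semitone → C#
Scale: C# D# E# F# G# A# B#
Degree 3 = E#


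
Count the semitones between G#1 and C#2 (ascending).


Let's work it out.
Absolute semitone position = octave×12 + chromatic position
G#1: 1×12 + 8 = 20
C#2: 2×12 + 1 = 25
Difference = 25 - 20 = 5
= 5 semitones


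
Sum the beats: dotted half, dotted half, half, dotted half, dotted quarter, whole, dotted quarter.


Working:
Beat values:
  dotted half = 3 beats
  dotted half = 3 beats
  half = 2 beats
  dotted half = 3 beats
  dotted quarter = 1.5 beats
  whole = 4 beats
  dotted quarter = 1.5 beats
Sum = 3 + 3 + 2 + 3 + 1.5 + 4 + 1.5
= 18 beats


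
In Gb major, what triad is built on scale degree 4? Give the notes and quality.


Gb major scale: Gb Ab Bb Cb Db Eb F
Diatonic triad on degree 4 stacks scale notes 4, 6, 1: Cb Eb Gb
Cb→Eb = 4 semitones; Cb→Gb = 7 semitones → major triad
= Cb Eb Gb (major)


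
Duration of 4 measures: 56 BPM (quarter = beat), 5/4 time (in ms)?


Reasoning:
Quarter-note beat duration = 60000 / 56 ms
Beats per measure (5/4) = 5
One measure = 5 × 60000 / 56 = 300000 / 56 ms
4 measures = 4 × 300000 / 56 = 1200000 / 56
= 21428.6 ms


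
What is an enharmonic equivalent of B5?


Reasoning:
Enharmonic notes sound the same pitch but are spelled with different letter names
B and A## name the same pitch class
= A##5


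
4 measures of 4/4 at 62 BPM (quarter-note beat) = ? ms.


Let's work it out.
Quarter-note beat duration = 60000 / 62 ms
Beats per measure (4/4) = 4
One measure = 4 × 60000 / 62 = 240000 / 62 ms
4 measures = 4 × 240000 / 62 = 960000 / 62
= 15483.9 ms


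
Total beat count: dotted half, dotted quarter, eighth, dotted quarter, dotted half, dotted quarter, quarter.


Let's work it out.
Beat values:
  dotted half = 3 beats
  dotted quarter = 1.5 beats
  eighth = 0.5 beats
  dotted quarter = 1.5 beats
  dotted half = 3 beats
  dotted quarter = 1.5 beats
  quarter = 1 beat
Sum = 3 + 1.5 + 0.5 + 1.5 + 3 + 1.5 + 1
= 12 beats


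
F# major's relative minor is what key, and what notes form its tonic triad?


Working:
The relative minor shares the major's key signature and starts on its 6th degree
6th degree = a major 6th above the tonic; a major 6th above F# is D#
→ relative minor of F# major is D# minor
Tonic triad of D# minor = root + minor 3rd + perfect 5th = D# F# A#
= D# minor; triad = D# F# A#


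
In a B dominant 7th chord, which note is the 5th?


Solution.
Dominant 7th chord = root + major 3rd + perfect 5th + minor 7th
Seventh chords stack in thirds, so the letter names are B-D-F-A
Root: B
Major 3rd above B: D#
Perfect 5th above B: F#
Minor 7th above B: A
The 5th = F#


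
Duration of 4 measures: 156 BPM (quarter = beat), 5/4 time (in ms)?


Quarter-note beat duration = 60000 / 156 ms
Beats per measure (5/4) = 5
One measure = 5 × 60000 / 156 = 300000 / 156 ms
4 measures = 4 × 300000 / 156 = 1200000 / 156
= 7692.3 ms


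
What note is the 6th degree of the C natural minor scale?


Natural minor scale pattern: W-H-W-W-H-W-W (2-1-2-2-1-2-2 semitones)
Starting from C:
  C + 2 semitones → D
  D + 1 semitone → Eb
  Eb + 2 semitones → F
  F + 2 semitones → G
  G + 1 semitone → Ab
  Ab + 2 semitones → Bb
  Bb + 2 semitones → C
Scale: C D Eb F G Ab Bb
Degree 6 = Ab


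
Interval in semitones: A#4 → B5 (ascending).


Absolute semitone position = octave×12 + chromatic position
A#4: 4×12 + 10 = 58
B5: 5×12 + 11 = 71
Difference = 71 - 58 = 13
= 13 semitones


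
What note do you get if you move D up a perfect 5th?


Working:
perfect 5th: 5 letter names, 7 semitones
Letter: D + 4 → A
Pitch: D + 7 semitones, spelled as an A → A
= A


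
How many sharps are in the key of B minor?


Sharp minor keys follow the circle of fifths: A(0), E(1), B(2), F#(3), C#(4), G#(5), D#(6), A#(7)
B minor has 2 sharps
Order of sharps: F# C# G# D# A# E# B# → first 2: F#, C#
= 2 sharps


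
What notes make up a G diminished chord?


Working:
Diminished triad = root + minor 3rd (3 semitones) + diminished 5th (6 semitones)
A triad on G stacks thirds, so the chord tones use letter names G-B-D
Root: G
Minor 3rd above G: Bb
Diminished 5th above G: Db
Chord = G Bb Db


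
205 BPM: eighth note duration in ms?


Let's work it out.
One quarter-note beat = 60000 / BPM = 60000 / 205 ms
Eighth note = 1/2 × quarter note
Duration = 1/2 × 60000 / 205 = 30000 / 205
= 146.3 ms


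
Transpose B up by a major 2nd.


Solution.
major 2nd: 2 letter names, 2 semitones
Letter: B + 1 → C
Pitch: B + 2 semitones, spelled as a C → C#
= C#


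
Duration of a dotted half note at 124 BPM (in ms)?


Step by step:
One quarter-note beat = 60000 / BPM = 60000 / 124 ms
Dotted half note = 3 × quarter note
Duration = 3 × 60000 / 124 = 180000 / 124
= 1451.6 ms


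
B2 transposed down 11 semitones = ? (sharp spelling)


Step by step:
B2: chromatic position 11 in octave 2 → absolute = 2×12 + 11 = 35
Transpose down 11: 35 - 11 = 24
24 = 2×12 + 0 → C in octave 2
Result = C2


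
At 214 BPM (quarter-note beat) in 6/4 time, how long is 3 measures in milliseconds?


Quarter-note beat duration = 60000 / 214 ms
Beats per measure (6/4) = 6
One measure = 6 × 60000 / 214 = 360000 / 214 ms
3 measures = 3 × 360000 / 214 = 1080000 / 214
= 5046.7 ms


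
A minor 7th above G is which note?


Reasoning:
A 7th spans 7 letter names, so from G we land on F
A minor 7th = 10 semitones above G
Spell F at that pitch: F
= F


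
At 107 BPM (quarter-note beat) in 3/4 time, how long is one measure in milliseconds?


Solution.
Quarter-note beat duration = 60000 / 107 ms
Beats per measure (3/4) = 3
One measure = 3 × 60000 / 107 = 180000 / 107 ms
= 1682.2 ms


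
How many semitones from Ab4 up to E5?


Reasoning:
Absolute semitone position = octave×12 + chromatic position
Ab4: 4×12 + 8 = 56
E5: 5×12 + 4 = 64
Difference = 64 - 56 = 8
= 8 semitones


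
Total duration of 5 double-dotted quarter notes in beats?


Base quarter note = 1 beat
Dot 1 adds half the previous value: +1/2
Dot 2 adds half the previous value: +1/4
One double-dotted quarter = 1 + 1/2 + 1/4 = 7/4
5 of them = 5 × 7/4 = 35/4
= 35/4 beats


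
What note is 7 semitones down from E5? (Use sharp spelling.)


Solution.
E5: chromatic position 4 in octave 5 → absolute = 5×12 + 4 = 64
Transpose down 7: 64 - 7 = 57
57 = 4×12 + 9 → A in octave 4
Result = A4


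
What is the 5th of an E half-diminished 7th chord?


Let's work it out.
Half-diminished 7th chord = root + minor 3rd + diminished 5th + minor 7th
Seventh chords stack in thirds, so the letter names are E-G-B-D
Root: E
Minor 3rd above E: G
Diminished 5th above E: Bb
Minor 7th above E: D
The 5th = Bb


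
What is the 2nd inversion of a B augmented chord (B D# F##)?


Working:
Root position: B D# F##
2nd inversion: move root and 3rd up an octave
Bass note: F##
Notes (bottom to top) = F## B D#


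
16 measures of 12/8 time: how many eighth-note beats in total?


Working:
Time signature 12/8: the bottom number 8 means the eighth note gets one count
The top number 12 means 12 eighth-note beats per measure
Total = 12 × 16 measures
= 192 eighth-note beats


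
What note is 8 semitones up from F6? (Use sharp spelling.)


Reasoning:
F6: chromatic position 5 in octave 6 → absolute = 6×12 + 5 = 77
Transpose up 8: 77 + 8 = 85
85 = 7×12 + 1 → C# in octave 7
Result = C#7


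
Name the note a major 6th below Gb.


Solution.
A 6th spans 6 letter names, so from G we land on B
A major 6th = 9 semitones below Gb
Spell B at that pitch: Bbb
= Bbb


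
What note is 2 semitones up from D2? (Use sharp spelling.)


Working:
D2: chromatic position 2 in octave 2 → absolute = 2×12 + 2 = 26
Transpose up 2: 26 + 2 = 28
28 = 2×12 + 4 → E in octave 2
Result = E2


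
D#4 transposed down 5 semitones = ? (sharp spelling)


D#4: chromatic position 3 in octave 4 → absolute = 4×12 + 3 = 51
Transpose down 5: 51 - 5 = 46
46 = 3×12 + 10 → A# in octave 3
Result = A#3


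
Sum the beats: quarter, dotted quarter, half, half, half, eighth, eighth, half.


Reasoning:
Beat values:
  quarter = 1 beat
  dotted quarter = 1.5 beats
  half = 2 beats
  half = 2 beats
  half = 2 beats
  eighth = 0.5 beats
  eighth = 0.5 beats
  half = 2 beats
Sum = 1 + 1.5 + 2 + 2 + 2 + 0.5 + 0.5 + 2
= 11.5 beats


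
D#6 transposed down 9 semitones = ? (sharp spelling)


D#6: chromatic position 3 in octave 6 → absolute = 6×12 + 3 = 75
Transpose down 9: 75 - 9 = 66
66 = 5×12 + 6 → F# in octave 5
Result = F#5


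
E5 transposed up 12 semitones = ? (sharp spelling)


Working:
E5: chromatic position 4 in octave 5 → absolute = 5×12 + 4 = 64
Transpose up 12: 64 + 12 = 76
76 = 6×12 + 4 → E in octave 6
Result = E6


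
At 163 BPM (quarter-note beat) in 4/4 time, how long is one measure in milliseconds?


Reasoning:
Quarter-note beat duration = 60000 / 163 ms
Beats per measure (4/4) = 4
One measure = 4 × 60000 / 163 = 240000 / 163 ms
= 1472.4 ms


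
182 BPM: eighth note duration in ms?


One quarter-note beat = 60000 / BPM = 60000 / 182 ms
Eighth note = 1/2 × quarter note
Duration = 1/2 × 60000 / 182 = 30000 / 182
= 164.8 ms


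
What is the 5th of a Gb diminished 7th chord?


Working:
Diminished 7th chord = root + minor 3rd + diminished 5th + diminished 7th
Seventh chords stack in thirds, so the letter names are G-B-D-F
Root: Gb
Minor 3rd above Gb: Bbb
Diminished 5th above Gb: Dbb
Diminished 7th above Gb: Fbb
The 5th = Dbb


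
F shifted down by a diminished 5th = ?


Working:
diminished 5th: 5 letter names, 6 semitones
Letter: F - 4 → B
Pitch: F - 6 semitones, spelled as a B → B
= B


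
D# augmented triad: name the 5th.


Solution.
Augmented triad = root + major 3rd (4 semitones) + augmented 5th (8 semitones)
A triad on D# stacks thirds, so the chord tones use letter names D-F-A
Root: D#
Major 3rd above D#: F##
Augmented 5th above D#: A##
The 5th = A##


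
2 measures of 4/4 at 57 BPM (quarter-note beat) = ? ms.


Quarter-note beat duration = 60000 / 57 ms
Beats per measure (4/4) = 4
One measure = 4 × 60000 / 57 = 240000 / 57 ms
2 measures = 2 × 240000 / 57 = 480000 / 57
= 8421.1 ms


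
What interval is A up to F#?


Letter names: A → F spans 6 letter names → a 6th
Semitones: A → F# = 9 half-steps
A 6th of 9 semitones is a major 6th
= major 6th


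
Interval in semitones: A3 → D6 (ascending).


Reasoning:
Absolute semitone position = octave×12 + chromatic position
A3: 3×12 + 9 = 45
D6: 6×12 + 2 = 74
Difference = 74 - 45 = 29
= 29 semitones


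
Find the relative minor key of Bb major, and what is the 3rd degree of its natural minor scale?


Let's work it out.
The relative minor shares the major's key signature and starts on its 6th degree
6th degree = a major 6th above the tonic; a major 6th above Bb is G
→ relative minor of Bb major is G minor
G natural minor scale: G A Bb C D Eb F
= G minor; 3rd degree = Bb


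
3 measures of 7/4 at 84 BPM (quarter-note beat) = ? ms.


Let's work it out.
Quarter-note beat duration = 60000 / 84 ms
Beats per measure (7/4) = 7
One measure = 7 × 60000 / 84 = 420000 / 84 ms
3 measures = 3 × 420000 / 84 = 1260000 / 84
= 15000.0 ms


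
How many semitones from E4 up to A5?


Absolute semitone position = octave×12 + chromatic position
E4: 4×12 + 4 = 52
A5: 5×12 + 9 = 69
Difference = 69 - 52 = 17
= 17 semitones


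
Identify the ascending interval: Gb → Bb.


Letter names: G → B spans 3 letter names → a 3rd
Semitones: Gb → Bb = 4 half-steps
A 3rd of 4 semitones is a major 3rd
= major 3rd


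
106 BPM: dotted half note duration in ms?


Working:
One quarter-note beat = 60000 / BPM = 60000 / 106 ms
Dotted half note = 3 × quarter note
Duration = 3 × 60000 / 106 = 180000 / 106
= 1698.1 ms


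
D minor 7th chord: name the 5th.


Step by step:
Minor 7th chord = root + minor 3rd + perfect 5th + minor 7th
Seventh chords stack in thirds, so the letter names are D-F-A-C
Root: D
Minor 3rd above D: F
Perfect 5th above D: A
Minor 7th above D: C
The 5th = A


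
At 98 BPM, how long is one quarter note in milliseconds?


Reasoning:
One quarter-note beat = 60000 / BPM = 60000 / 98 ms
Duration = 60000 / 98
= 612.2 ms


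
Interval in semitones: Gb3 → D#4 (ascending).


Absolute semitone position = octave×12 + chromatic position
Gb3: 3×12 + 6 = 42
D#4: 4×12 + 3 = 51
Difference = 51 - 42 = 9
= 9 semitones


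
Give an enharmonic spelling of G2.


Reasoning:
Enharmonic notes sound the same pitch but are spelled with different letter names
G and Abb name the same pitch class
= Abb2


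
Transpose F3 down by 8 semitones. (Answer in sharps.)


Solution.
F3: chromatic position 5 in octave 3 → absolute = 3×12 + 5 = 41
Transpose down 8: 41 - 8 = 33
33 = 2×12 + 9 → A in octave 2
Result = A2


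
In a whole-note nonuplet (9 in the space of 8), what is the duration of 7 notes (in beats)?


Nonuplet: 9 notes occupy the space of 8 whole notes
Space = 8 × 4 = 32 beats
Each nonuplet note = 32 / 9 = 32/9 beats
7 notes = 7 × 32/9 = 224/9
= 224/9 beats


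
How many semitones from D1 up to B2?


Let's work it out.
Absolute semitone position = octave×12 + chromatic position
D1: 1×12 + 2 = 14
B2: 2×12 + 11 = 35
Difference = 35 - 14 = 21
= 21 semitones


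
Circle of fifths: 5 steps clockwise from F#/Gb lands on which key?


Let's work it out.
Each clockwise step on the circle of fifths moves up a perfect 5th
From F#/Gb: F#/Gb → Db → Ab → Eb → Bb → F
= F


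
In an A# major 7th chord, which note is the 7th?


Let's work it out.
Major 7th chord = root + major 3rd + perfect 5th + major 7th
Seventh chords stack in thirds, so the letter names are A-C-E-G
Root: A#
Major 3rd above A#: C##
Perfect 5th above A#: E#
Major 7th above A#: G##
The 7th = G##


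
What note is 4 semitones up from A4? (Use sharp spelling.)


Let's work it out.
A4: chromatic position 9 in octave 4 → absolute = 4×12 + 9 = 57
Transpose up 4: 57 + 4 = 61
61 = 5×12 + 1 → C# in octave 5
Result = C#5


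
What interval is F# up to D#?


Letter names: F → D spans 6 letter names → a 6th
Semitones: F# → D# = 9 half-steps
A 6th of 9 semitones is a major 6th
= major 6th


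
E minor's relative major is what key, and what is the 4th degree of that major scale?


Working:
The relative major shares the key signature and is a minor 3rd above the minor tonic
A minor 3rd above E is G
→ relative major of E minor is G major
G major scale: G A B C D E F#
= G major; 4th degree = C


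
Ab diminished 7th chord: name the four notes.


Reasoning:
Diminished 7th chord = root + minor 3rd + diminished 5th + diminished 7th
Seventh chords stack in thirds, so the letter names are A-C-E-G
Root: Ab
Minor 3rd above Ab: Cb
Diminished 5th above Ab: Ebb
Diminished 7th above Ab: Gbb
Chord = Ab Cb Ebb Gbb


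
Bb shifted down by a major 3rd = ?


Reasoning:
major 3rd: 3 letter names, 4 semitones
Letter: B - 2 → G
Pitch: Bb - 4 semitones, spelled as a G → Gb
= Gb


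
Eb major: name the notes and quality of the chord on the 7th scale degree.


Let's work it out.
Eb major scale: Eb F G Ab Bb C D
Diatonic triad on degree 7 stacks scale notes 7, 2, 4: D F Ab
D→F = 3 semitones; D→Ab = 6 semitones → diminished triad
= D F Ab (diminished)


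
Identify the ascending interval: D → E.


Step by step:
Letter names: D → E spans 2 letter names → a 2nd
Semitones: D → E = 2 half-steps
A 2nd of 2 semitones is a major 2nd
= major 2nd


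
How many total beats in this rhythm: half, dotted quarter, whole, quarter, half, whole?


Beat values:
  half = 2 beats
  dotted quarter = 1.5 beats
  whole = 4 beats
  quarter = 1 beat
  half = 2 beats
  whole = 4 beats
Sum = 2 + 1.5 + 4 + 1 + 2 + 4
= 14.5 beats


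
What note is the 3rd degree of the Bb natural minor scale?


Working:
Natural minor scale pattern: W-H-W-W-H-W-W (2-1-2-2-1-2-2 semitones)
Starting from Bb:
  Bb + 2 semitones → C
  C + 1 semitone → Db
  Db + 2 semitones → Eb
  Eb + 2 semitones → F
  F + 1 semitone → Gb
  Gb + 2 semitones → Ab
  Ab + 2 semitones → Bb
Scale: Bb C Db Eb F Gb Ab
Degree 3 = Db


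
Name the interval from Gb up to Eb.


Reasoning:
Letter names: G → E spans 6 letter names → a 6th
Semitones: Gb → Eb = 9 half-steps
A 6th of 9 semitones is a major 6th
= major 6th


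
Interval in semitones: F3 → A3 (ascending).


Reasoning:
Absolute semitone position = octave×12 + chromatic position
F3: 3×12 + 5 = 41
A3: 3×12 + 9 = 45
Difference = 45 - 41 = 4
= 4 semitones


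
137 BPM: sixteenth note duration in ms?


Reasoning:
One quarter-note beat = 60000 / BPM = 60000 / 137 ms
Sixteenth note = 1/4 × quarter note
Duration = 1/4 × 60000 / 137 = 15000 / 137
= 109.5 ms


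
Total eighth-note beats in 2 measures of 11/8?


Time signature 11/8: the bottom number 8 means the eighth note gets one count
The top number 11 means 11 eighth-note beats per measure
Total = 11 × 2 measures
= 22 eighth-note beats


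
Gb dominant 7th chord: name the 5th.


Reasoning:
Dominant 7th chord = root + major 3rd + perfect 5th + minor 7th
Seventh chords stack in thirds, so the letter names are G-B-D-F
Root: Gb
Major 3rd above Gb: Bb
Perfect 5th above Gb: Db
Minor 7th above Gb: Fb
The 5th = Db


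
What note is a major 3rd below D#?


Working:
A 3rd spans 3 letter names, so from D we land on B
A major 3rd = 4 semitones below D#
Spell B at that pitch: B
= B


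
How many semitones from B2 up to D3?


Working:
Absolute semitone position = octave×12 + chromatic position
B2: 2×12 + 11 = 35
D3: 3×12 + 2 = 38
Difference = 38 - 35 = 3
= 3 semitones


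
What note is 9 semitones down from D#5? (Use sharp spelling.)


Reasoning:
D#5: chromatic position 3 in octave 5 → absolute = 5×12 + 3 = 63
Transpose down 9: 63 - 9 = 54
54 = 4×12 + 6 → F# in octave 4
Result = F#4


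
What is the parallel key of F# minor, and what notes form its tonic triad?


Parallel keys share the same tonic but differ in mode
F# minor → parallel is F# major
Tonic triad of F# major = F# A# C#
= F# major; triad = F# A# C#


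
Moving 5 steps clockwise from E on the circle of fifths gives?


Each clockwise step on the circle of fifths moves up a perfect 5th
From E: E → B → F#/Gb → Db → Ab → Eb
= Eb


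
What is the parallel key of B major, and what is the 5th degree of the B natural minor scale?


Working:
Parallel keys share the same tonic but differ in mode
B major → parallel is B minor
B natural minor scale: B C# D E F# G A
= B minor; 5th degree = F#


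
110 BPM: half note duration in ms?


One quarter-note beat = 60000 / BPM = 60000 / 110 ms
Half note = 2 × quarter note
Duration = 2 × 60000 / 110 = 120000 / 110
= 1090.9 ms


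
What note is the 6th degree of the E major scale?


Major scale pattern: W-W-H-W-W-W-H (2-2-1-2-2-2-1 semitones)
Starting from E:
  E + 2 semitones → F#
  F# + 2 semitones → G#
  G# + 1 semitone → A
  A + 2 semitones → B
  B + 2 semitones → C#
  C# + 2 semitones → D#
  D# + 1 semitone → E
Scale: E F# G# A B C# D#
Degree 6 = C#


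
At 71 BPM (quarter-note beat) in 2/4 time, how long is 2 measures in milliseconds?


Let's work it out.
Quarter-note beat duration = 60000 / 71 ms
Beats per measure (2/4) = 2
One measure = 2 × 60000 / 71 = 120000 / 71 ms
2 measures = 2 × 120000 / 71 = 240000 / 71
= 3380.3 ms


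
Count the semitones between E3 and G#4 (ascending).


Working:
Absolute semitone position = octave×12 + chromatic position
E3: 3×12 + 4 = 40
G#4: 4×12 + 8 = 56
Difference = 56 - 40 = 16
= 16 semitones


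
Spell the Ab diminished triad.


Working:
Diminished triad = root + minor 3rd (3 semitones) + diminished 5th (6 semitones)
A triad on Ab stacks thirds, so the chord tones use letter names A-C-E
Root: Ab
Minor 3rd above Ab: Cb
Diminished 5th above Ab: Ebb
Chord = Ab Cb Ebb


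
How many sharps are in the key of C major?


Solution.
Sharp major keys follow the circle of fifths: C(0), G(1), D(2), A(3), E(4), B(5), F#(6), C#(7)
C major has 0 sharps
= 0 sharps


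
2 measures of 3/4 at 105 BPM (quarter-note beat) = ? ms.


Quarter-note beat duration = 60000 / 105 ms
Beats per measure (3/4) = 3
One measure = 3 × 60000 / 105 = 180000 / 105 ms
2 measures = 2 × 180000 / 105 = 360000 / 105
= 3428.6 ms


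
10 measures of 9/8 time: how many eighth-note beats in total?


Let's work it out.
Time signature 9/8: the bottom number 8 means the eighth note gets one count
The top number 9 means 9 eighth-note beats per measure
Total = 9 × 10 measures
= 90 eighth-note beats


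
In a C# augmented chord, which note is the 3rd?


Reasoning:
Augmented triad = root + major 3rd (4 semitones) + augmented 5th (8 semitones)
A triad on C# stacks thirds, so the chord tones use letter names C-E-G
Root: C#
Major 3rd above C#: E#
Augmented 5th above C#: G##
The 3rd = E#


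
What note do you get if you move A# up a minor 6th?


minor 6th: 6 letter names, 8 semitones
Letter: A + 5 → F
Pitch: A# + 8 semitones, spelled as an F → F#
= F#


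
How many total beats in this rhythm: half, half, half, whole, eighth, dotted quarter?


Working:
Beat values:
  half = 2 beats
  half = 2 beats
  half = 2 beats
  whole = 4 beats
  eighth = 0.5 beats
  dotted quarter = 1.5 beats
Sum = 2 + 2 + 2 + 4 + 0.5 + 1.5
= 12 beats


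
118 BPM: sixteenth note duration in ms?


Working:
One quarter-note beat = 60000 / BPM = 60000 / 118 ms
Sixteenth note = 1/4 × quarter note
Duration = 1/4 × 60000 / 118 = 15000 / 118
= 127.1 ms


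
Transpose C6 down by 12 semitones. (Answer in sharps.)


Step by step:
C6: chromatic position 0 in octave 6 → absolute = 6×12 + 0 = 72
Transpose down 12: 72 - 12 = 60
60 = 5×12 + 0 → C in octave 5
Result = C5


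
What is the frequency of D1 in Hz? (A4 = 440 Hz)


Solution.
f = 440 × 2^(n/12) where n = semitones from A4
D1: -43 semitones from A4
f = 440 × 2^(-43/12)
f = 36.71 Hz


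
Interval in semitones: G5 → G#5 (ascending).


Absolute semitone position = octave×12 + chromatic position
G5: 5×12 + 7 = 67
G#5: 5×12 + 8 = 68
Difference = 68 - 67 = 1
= 1 semitone


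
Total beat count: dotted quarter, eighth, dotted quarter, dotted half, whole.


Step by step:
Beat values:
  dotted quarter = 1.5 beats
  eighth = 0.5 beats
  dotted quarter = 1.5 beats
  dotted half = 3 beats
  whole = 4 beats
Sum = 1.5 + 0.5 + 1.5 + 3 + 4
= 10.5 beats


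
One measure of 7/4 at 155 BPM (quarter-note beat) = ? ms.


Let's work it out.
Quarter-note beat duration = 60000 / 155 ms
Beats per measure (7/4) = 7
One measure = 7 × 60000 / 155 = 420000 / 155 ms
= 2709.7 ms


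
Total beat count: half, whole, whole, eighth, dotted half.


Step by step:
Beat values:
  half = 2 beats
  whole = 4 beats
  whole = 4 beats
  eighth = 0.5 beats
  dotted half = 3 beats
Sum = 2 + 4 + 4 + 0.5 + 3
= 13.5 beats


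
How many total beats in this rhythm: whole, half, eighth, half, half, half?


Let's work it out.
Beat values:
  whole = 4 beats
  half = 2 beats
  eighth = 0.5 beats
  half = 2 beats
  half = 2 beats
  half = 2 beats
Sum = 4 + 2 + 0.5 + 2 + 2 + 2
= 12.5 beats


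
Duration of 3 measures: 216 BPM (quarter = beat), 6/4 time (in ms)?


Solution.
Quarter-note beat duration = 60000 / 216 ms
Beats per measure (6/4) = 6
One measure = 6 × 60000 / 216 = 360000 / 216 ms
3 measures = 3 × 360000 / 216 = 1080000 / 216
= 5000.0 ms


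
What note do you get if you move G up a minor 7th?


Working:
minor 7th: 7 letter names, 10 semitones
Letter: G + 6 → F
Pitch: G + 10 semitones, spelled as an F → F
= F


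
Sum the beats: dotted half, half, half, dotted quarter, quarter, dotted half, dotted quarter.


Solution.
Beat values:
  dotted half = 3 beats
  half = 2 beats
  half = 2 beats
  dotted quarter = 1.5 beats
  quarter = 1 beat
  dotted half = 3 beats
  dotted quarter = 1.5 beats
Sum = 3 + 2 + 2 + 1.5 + 1 + 3 + 1.5
= 14 beats


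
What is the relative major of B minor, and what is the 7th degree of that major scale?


The relative major shares the key signature and is a minor 3rd above the minor tonic
A minor 3rd above B is D
→ relative major of B minor is D major
D major scale: D E F# G A B C#
= D major; 7th degree = C#


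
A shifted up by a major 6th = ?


Let's work it out.
major 6th: 6 letter names, 9 semitones
Letter: A + 5 → F
Pitch: A + 9 semitones, spelled as an F → F#
= F#


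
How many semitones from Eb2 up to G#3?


Step by step:
Absolute semitone position = octave×12 + chromatic position
Eb2: 2×12 + 3 = 27
G#3: 3×12 + 8 = 44
Difference = 44 - 27 = 17
= 17 semitones


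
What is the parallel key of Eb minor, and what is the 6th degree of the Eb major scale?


Working:
Parallel keys share the same tonic but differ in mode
Eb minor → parallel is Eb major
Eb major scale: Eb F G Ab Bb C D
= Eb major; 6th degree = C


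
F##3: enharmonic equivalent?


Solution.
Enharmonic notes sound the same pitch but are spelled with different letter names
F## and G name the same pitch class
= G3


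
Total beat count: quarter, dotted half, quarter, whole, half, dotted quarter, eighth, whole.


Beat values:
  quarter = 1 beat
  dotted half = 3 beats
  quarter = 1 beat
  whole = 4 beats
  half = 2 beats
  dotted quarter = 1.5 beats
  eighth = 0.5 beats
  whole = 4 beats
Sum = 1 + 3 + 1 + 4 + 2 + 1.5 + 0.5 + 4
= 17 beats


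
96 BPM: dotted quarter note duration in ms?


Solution.
One quarter-note beat = 60000 / BPM = 60000 / 96 ms
Dotted quarter note = 3/2 × quarter note
Duration = 3/2 × 60000 / 96 = 90000 / 96
= 937.5 ms


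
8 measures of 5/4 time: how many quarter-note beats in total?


Time signature 5/4: the bottom number 4 means the quarter note gets one count
The top number 5 means 5 quarter-note beats per measure
Total = 5 × 8 measures
= 40 quarter-note beats


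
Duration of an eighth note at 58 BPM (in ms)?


Solution.
One quarter-note beat = 60000 / BPM = 60000 / 58 ms
Eighth note = 1/2 × quarter note
Duration = 1/2 × 60000 / 58 = 30000 / 58
= 517.2 ms


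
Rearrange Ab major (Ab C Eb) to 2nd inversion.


Root position: Ab C Eb
2nd inversion: move root and 3rd up an octave
Bass note: Eb
Notes (bottom to top) = Eb Ab C


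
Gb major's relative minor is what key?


Reasoning:
The relative minor shares the major's key signature and starts on its 6th degree
6th degree = a major 6th above the tonic; a major 6th above Gb is Eb
→ relative minor of Gb major is Eb minor
= Eb minor


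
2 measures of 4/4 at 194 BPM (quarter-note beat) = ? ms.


Working:
Quarter-note beat duration = 60000 / 194 ms
Beats per measure (4/4) = 4
One measure = 4 × 60000 / 194 = 240000 / 194 ms
2 measures = 2 × 240000 / 194 = 480000 / 194
= 2474.2 ms


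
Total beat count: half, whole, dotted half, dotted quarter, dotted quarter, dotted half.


Beat values:
  half = 2 beats
  whole = 4 beats
  dotted half = 3 beats
  dotted quarter = 1.5 beats
  dotted quarter = 1.5 beats
  dotted half = 3 beats
Sum = 2 + 4 + 3 + 1.5 + 1.5 + 3
= 15 beats
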